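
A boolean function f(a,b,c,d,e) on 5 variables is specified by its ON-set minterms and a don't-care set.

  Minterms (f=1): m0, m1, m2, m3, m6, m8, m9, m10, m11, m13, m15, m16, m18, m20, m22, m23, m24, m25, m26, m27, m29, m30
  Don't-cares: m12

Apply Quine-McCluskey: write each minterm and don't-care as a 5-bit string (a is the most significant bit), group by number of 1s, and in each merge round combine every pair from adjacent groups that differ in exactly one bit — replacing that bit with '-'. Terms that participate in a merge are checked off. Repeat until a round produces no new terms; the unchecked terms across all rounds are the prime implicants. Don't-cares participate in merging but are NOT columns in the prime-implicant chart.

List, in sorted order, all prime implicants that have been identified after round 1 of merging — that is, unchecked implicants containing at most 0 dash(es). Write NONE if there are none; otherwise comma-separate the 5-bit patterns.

NONE

[col 0] 00000*, 00001*, 00010*, 00011*, 00110*, 01000*, 01001*, 01010*, 01011*, 01100*, 01101*, 01111*, 10000*, 10010*, 10100*, 10110*, 10111*, 11000*, 11001*, 11010*, 11011*, 11101*, 11110*
[col 1] -0000*, -0010*, -0110*, -1000*, -1001*, -1010*, -1011*, -1101*, 0-000*, 0-001*, 0-010*, 0-011*, 00-10*, 000-0*, 000-1*, 0000-*, 0001-*, 01-00*, 01-01*, 01-11*, 010-0*, 010-1*, 0100-*, 0101-*, 011-1*, 0110-*, 1-000*, 1-010*, 1-110*, 10-00*, 10-10*, 100-0*, 101-0*, 1011-, 11-01*, 11-10*, 110-0*, 110-1*, 1100-*, 1101-*
[col 2] --000*, --010*, -0-10, -00-0*, -1-01, -10-0*, -10-1*, -100-*, -101-*, 0-0-0*, 0-0-1*, 0-00-*, 0-01-*, 000--*, 01--1, 01-0-, 010--*, 1--10, 1-0-0*, 10--0, 110--*
[col 3] --0-0, -10--, 0-0--
Prime implicants: --0-0, -0-10, -1-01, -10--, 0-0--, 01--1, 01-0-, 1--10, 10--0, 1011-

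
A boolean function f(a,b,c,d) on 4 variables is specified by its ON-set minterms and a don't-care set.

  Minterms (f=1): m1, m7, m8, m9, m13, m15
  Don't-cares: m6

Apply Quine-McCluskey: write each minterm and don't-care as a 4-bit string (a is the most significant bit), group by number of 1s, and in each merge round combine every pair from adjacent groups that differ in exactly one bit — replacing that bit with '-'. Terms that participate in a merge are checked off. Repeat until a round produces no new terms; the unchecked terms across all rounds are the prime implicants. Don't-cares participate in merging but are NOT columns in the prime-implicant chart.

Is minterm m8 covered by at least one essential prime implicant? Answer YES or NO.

YES

[col 0] 0001*, 0110*, 0111*, 1000*, 1001*, 1101*, 1111*
[col 1] -001, -111, 011-, 1-01, 100-, 11-1
Prime implicants: -001, -111, 011-, 1-01, 100-, 11-1
PI chart (minterm → PIs covering it):
  1 | -001  (sole → essential)
  7 | -111,011-
  8 | 100-  (sole → essential)
  9 | -001,1-01,100-
  13 | 1-01,11-1
  15 | -111,11-1
Essential prime implicants: -001, 100-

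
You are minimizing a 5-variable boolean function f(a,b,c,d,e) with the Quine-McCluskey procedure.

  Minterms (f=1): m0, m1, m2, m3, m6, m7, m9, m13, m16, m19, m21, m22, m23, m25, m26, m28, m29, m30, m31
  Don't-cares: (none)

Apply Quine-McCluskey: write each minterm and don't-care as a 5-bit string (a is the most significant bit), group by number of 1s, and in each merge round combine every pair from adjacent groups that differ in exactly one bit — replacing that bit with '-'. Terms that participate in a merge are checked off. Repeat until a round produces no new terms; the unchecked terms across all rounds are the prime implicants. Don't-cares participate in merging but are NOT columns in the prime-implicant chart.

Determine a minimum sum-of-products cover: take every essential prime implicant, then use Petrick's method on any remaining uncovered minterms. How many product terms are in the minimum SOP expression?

Round 0: 00000✓ 00001✓ 00010✓ 00011✓ 00110✓ 00111✓ 01001✓ 01101✓ 10000✓ 10011✓ 10101✓ 10110✓ 10111✓ 11001✓ 11010✓ 11100✓ 11101✓ 11110✓ 11111✓
Round 1: -0000 -0011✓ -0110✓ -0111✓ -1001✓ -1101✓ 0-001 00-10✓ 00-11✓ 000-0✓ 000-1✓ 0000-✓ 0001-✓ 0011-✓ 01-01✓ 1-101✓ 1-110✓ 1-111✓ 10-11✓ 101-1✓ 1011-✓ 11-01✓ 11-10 111-0✓ 111-1✓ 1110-✓ 1111-✓
Round 2: -0-11 -011- -1-01 00-1- 000-- 1-1-1 1-11- 111--
PIs = {-0-11, -0000, -011-, -1-01, 0-001, 00-1-, 000--, 1-1-1, 1-11-, 11-10, 111--}
Coverage chart:
  m0: -0000,000--
  m1: 0-001,000--
  m2: 00-1-,000--
  m3: -0-11,00-1-,000--
  m6: -011-,00-1-
  m7: -0-11,-011-,00-1-
  m9: -1-01,0-001
  m13: -1-01 ←essential
  m16: -0000 ←essential
  m19: -0-11 ←essential
  m21: 1-1-1 ←essential
  m22: -011-,1-11-
  m23: -0-11,-011-,1-1-1,1-11-
  m25: -1-01 ←essential
  m26: 11-10 ←essential
  m28: 111-- ←essential
  m29: -1-01,1-1-1,111--
  m30: 1-11-,11-10,111--
  m31: 1-1-1,1-11-,111--
Essential: -0-11, -0000, -1-01, 1-1-1, 11-10, 111--
Petrick residual → -011-, 000--
Min cover (8 terms): b'de + b'c'd'e' + b'cd + bd'e + a'b'c' + ace + abde' + abc

8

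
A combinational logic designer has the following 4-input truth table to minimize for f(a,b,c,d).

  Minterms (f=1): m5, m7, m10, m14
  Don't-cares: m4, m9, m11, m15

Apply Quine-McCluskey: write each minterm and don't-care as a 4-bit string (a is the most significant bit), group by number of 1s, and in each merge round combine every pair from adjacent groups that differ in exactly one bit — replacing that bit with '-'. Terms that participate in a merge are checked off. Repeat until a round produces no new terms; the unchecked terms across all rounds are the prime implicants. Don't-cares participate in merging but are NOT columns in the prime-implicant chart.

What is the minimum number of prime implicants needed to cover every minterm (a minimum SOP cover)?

size-2^0 implicants → 0100(✓)  0101(✓)  0111(✓)  1001(✓)  1010(✓)  1011(✓)  1110(✓)  1111(✓)
size-2^1 implicants → -111  01-1  010-  1-10(✓)  1-11(✓)  10-1  101-(✓)  111-(✓)
size-2^2 implicants → 1-1-
Unchecked terms (primes): -111, 01-1, 010-, 1-1-, 10-1
Minterm coverage:
  m5 ⊆ 01-1,010-
  m7 ⊆ -111,01-1
  m10 ⊆ 1-1- [E]
  m14 ⊆ 1-1- [E]
E = {1-1-}
Petrick residual → 01-1
Cover = a'bd + ac  |cover|=2

2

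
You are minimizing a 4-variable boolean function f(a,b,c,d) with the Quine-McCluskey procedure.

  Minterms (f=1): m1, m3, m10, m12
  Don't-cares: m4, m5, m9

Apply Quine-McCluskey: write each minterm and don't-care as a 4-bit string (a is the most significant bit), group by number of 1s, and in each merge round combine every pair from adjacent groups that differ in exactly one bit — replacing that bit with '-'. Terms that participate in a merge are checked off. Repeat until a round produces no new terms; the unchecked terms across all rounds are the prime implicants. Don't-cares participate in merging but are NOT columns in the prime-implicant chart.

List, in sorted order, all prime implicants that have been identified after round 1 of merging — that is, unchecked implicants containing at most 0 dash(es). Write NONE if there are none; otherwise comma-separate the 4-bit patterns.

1010

[col 0] 0001*, 0011*, 0100*, 0101*, 1001*, 1010, 1100*
[col 1] -001, -100, 0-01, 00-1, 010-
Prime implicants: -001, -100, 0-01, 00-1, 010-, 1010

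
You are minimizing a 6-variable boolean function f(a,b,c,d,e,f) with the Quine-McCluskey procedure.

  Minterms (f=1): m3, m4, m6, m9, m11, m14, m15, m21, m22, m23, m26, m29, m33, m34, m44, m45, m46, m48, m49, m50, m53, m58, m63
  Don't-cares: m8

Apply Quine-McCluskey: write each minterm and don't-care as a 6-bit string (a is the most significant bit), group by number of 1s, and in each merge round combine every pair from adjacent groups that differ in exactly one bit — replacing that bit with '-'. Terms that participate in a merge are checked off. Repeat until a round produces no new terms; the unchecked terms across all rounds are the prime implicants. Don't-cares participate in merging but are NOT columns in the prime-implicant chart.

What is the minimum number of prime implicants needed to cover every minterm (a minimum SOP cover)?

14

Round 0: 000011✓ 000100✓ 000110✓ 001000✓ 001001✓ 001011✓ 001110✓ 001111✓ 010101✓ 010110✓ 010111✓ 011010✓ 011101✓ 100001✓ 100010✓ 101100✓ 101101✓ 101110✓ 110000✓ 110001✓ 110010✓ 110101✓ 111010✓ 111111
Round 1: -01110 -10101 -11010 0-0110 00-011 00-110 0001-0 001-11 0010-1 00100- 00111- 01-101 0101-1 01011- 1-0001 1-0010 1011-0 10110- 11-010 110-01 1100-0 11000-
PIs = {-01110, -10101, -11010, 0-0110, 00-011, 00-110, 0001-0, 001-11, 0010-1, 00100-, 00111-, 01-101, 0101-1, 01011-, 1-0001, 1-0010, 1011-0, 10110-, 11-010, 110-01, 1100-0, 11000-, 111111}
Coverage chart:
  m3: 00-011 ←essential
  m4: 0001-0 ←essential
  m6: 0-0110,00-110,0001-0
  m9: 0010-1,00100-
  m11: 00-011,001-11,0010-1
  m14: -01110,00-110,00111-
  m15: 001-11,00111-
  m21: -10101,01-101,0101-1
  m22: 0-0110,01011-
  m23: 0101-1,01011-
  m26: -11010 ←essential
  m29: 01-101 ←essential
  m33: 1-0001 ←essential
  m34: 1-0010 ←essential
  m44: 1011-0,10110-
  m45: 10110- ←essential
  m46: -01110,1011-0
  m48: 1100-0,11000-
  m49: 1-0001,110-01,11000-
  m50: 1-0010,11-010,1100-0
  m53: -10101,110-01
  m58: -11010,11-010
  m63: 111111 ←essential
Essential: -11010, 00-011, 0001-0, 01-101, 1-0001, 1-0010, 10110-, 111111
Petrick residual → -01110, -10101, 001-11, 0010-1, 01011-, 1100-0
Min cover (14 terms): b'cdef' + bc'de'f + bcd'ef' + a'b'd'ef + a'b'c'df' + a'b'cef + a'b'cd'f + a'bde'f + a'bc'de + ac'd'e'f + ac'd'ef' + ab'cde' + abc'd'f' + abcdef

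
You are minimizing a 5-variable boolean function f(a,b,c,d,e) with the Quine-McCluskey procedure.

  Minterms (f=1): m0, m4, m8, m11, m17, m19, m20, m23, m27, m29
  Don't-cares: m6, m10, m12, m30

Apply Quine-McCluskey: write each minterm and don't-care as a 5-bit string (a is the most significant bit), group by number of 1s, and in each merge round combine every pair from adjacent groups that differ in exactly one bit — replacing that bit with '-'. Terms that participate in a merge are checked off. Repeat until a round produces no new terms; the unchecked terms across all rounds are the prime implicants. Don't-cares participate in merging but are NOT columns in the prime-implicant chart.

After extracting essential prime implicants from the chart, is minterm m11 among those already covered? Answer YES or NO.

[col 0] 00000*, 00100*, 00110*, 01000*, 01010*, 01011*, 01100*, 10001*, 10011*, 10100*, 10111*, 11011*, 11101, 11110
[col 1] -0100, -1011, 0-000*, 0-100*, 00-00*, 001-0, 01-00*, 010-0, 0101-, 1-011, 10-11, 100-1
[col 2] 0--00
Prime implicants: -0100, -1011, 0--00, 001-0, 010-0, 0101-, 1-011, 10-11, 100-1, 11101, 11110
PI chart (minterm → PIs covering it):
  0 | 0--00  (sole → essential)
  4 | -0100,0--00,001-0
  8 | 0--00,010-0
  11 | -1011,0101-
  17 | 100-1  (sole → essential)
  19 | 1-011,10-11,100-1
  20 | -0100  (sole → essential)
  23 | 10-11  (sole → essential)
  27 | -1011,1-011
  29 | 11101  (sole → essential)
Essential prime implicants: -0100, 0--00, 10-11, 100-1, 11101

NO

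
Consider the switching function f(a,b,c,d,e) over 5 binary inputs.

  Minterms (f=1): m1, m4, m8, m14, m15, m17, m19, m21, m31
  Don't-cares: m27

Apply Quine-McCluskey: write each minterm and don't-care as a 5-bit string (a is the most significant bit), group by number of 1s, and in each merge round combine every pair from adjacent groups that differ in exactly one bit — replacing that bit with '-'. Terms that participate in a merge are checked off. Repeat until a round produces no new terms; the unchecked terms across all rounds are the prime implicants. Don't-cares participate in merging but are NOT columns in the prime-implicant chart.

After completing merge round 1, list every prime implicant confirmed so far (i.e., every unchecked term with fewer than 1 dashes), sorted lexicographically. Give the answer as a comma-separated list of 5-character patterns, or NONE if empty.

00100, 01000

[col 0] 00001*, 00100, 01000, 01110*, 01111*, 10001*, 10011*, 10101*, 11011*, 11111*
[col 1] -0001, -1111, 0111-, 1-011, 10-01, 100-1, 11-11
Prime implicants: -0001, -1111, 00100, 01000, 0111-, 1-011, 10-01, 100-1, 11-11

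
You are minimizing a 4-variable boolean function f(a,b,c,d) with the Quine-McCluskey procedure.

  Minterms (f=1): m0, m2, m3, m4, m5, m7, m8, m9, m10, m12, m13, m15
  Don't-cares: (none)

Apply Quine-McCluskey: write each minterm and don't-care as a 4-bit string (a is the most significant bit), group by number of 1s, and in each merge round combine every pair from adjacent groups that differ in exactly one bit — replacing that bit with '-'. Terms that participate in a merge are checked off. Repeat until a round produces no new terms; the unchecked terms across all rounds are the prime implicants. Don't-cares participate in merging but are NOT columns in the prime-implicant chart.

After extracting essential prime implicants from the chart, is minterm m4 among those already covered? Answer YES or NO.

NO

size-2^0 implicants → 0000(✓)  0010(✓)  0011(✓)  0100(✓)  0101(✓)  0111(✓)  1000(✓)  1001(✓)  1010(✓)  1100(✓)  1101(✓)  1111(✓)
size-2^1 implicants → -000(✓)  -010(✓)  -100(✓)  -101(✓)  -111(✓)  0-00(✓)  0-11  00-0(✓)  001-  01-1(✓)  010-(✓)  1-00(✓)  1-01(✓)  10-0(✓)  100-(✓)  11-1(✓)  110-(✓)
size-2^2 implicants → --00  -0-0  -1-1  -10-  1-0-
Unchecked terms (primes): --00, -0-0, -1-1, -10-, 0-11, 001-, 1-0-
Minterm coverage:
  m0 ⊆ --00,-0-0
  m2 ⊆ -0-0,001-
  m3 ⊆ 0-11,001-
  m4 ⊆ --00,-10-
  m5 ⊆ -1-1,-10-
  m7 ⊆ -1-1,0-11
  m8 ⊆ --00,-0-0,1-0-
  m9 ⊆ 1-0- [E]
  m10 ⊆ -0-0 [E]
  m12 ⊆ --00,-10-,1-0-
  m13 ⊆ -1-1,-10-,1-0-
  m15 ⊆ -1-1 [E]
E = {-0-0, -1-1, 1-0-}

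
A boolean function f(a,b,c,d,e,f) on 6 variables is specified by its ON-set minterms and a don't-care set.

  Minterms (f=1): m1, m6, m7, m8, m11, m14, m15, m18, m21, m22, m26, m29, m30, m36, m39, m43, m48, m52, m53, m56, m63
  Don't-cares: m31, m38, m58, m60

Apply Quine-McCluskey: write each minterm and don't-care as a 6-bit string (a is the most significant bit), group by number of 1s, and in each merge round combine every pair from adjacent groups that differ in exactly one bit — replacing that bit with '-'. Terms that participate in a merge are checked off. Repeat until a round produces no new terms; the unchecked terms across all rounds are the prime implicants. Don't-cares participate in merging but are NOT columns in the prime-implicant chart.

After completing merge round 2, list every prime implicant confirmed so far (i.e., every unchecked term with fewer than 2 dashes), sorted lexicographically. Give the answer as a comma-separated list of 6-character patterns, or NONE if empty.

-01011, -10101, -11010, -11111, 000001, 001-11, 001000, 01-101, 0111-1, 1-0100, 1001-0, 11010-, 1110-0

Round 0: 000001 000110✓ 000111✓ 001000 001011✓ 001110✓ 001111✓ 010010✓ 010101✓ 010110✓ 011010✓ 011101✓ 011110✓ 011111✓ 100100✓ 100110✓ 100111✓ 101011✓ 110000✓ 110100✓ 110101✓ 111000✓ 111010✓ 111100✓ 111111✓
Round 1: -00110✓ -00111✓ -01011 -10101 -11010 -11111 0-0110✓ 0-1110✓ 0-1111✓ 00-110✓ 00-111✓ 00011-✓ 001-11 00111-✓ 01-010✓ 01-101 01-110✓ 010-10✓ 011-10✓ 0111-1 01111-✓ 1-0100 1001-0 10011-✓ 11-000✓ 11-100✓ 110-00✓ 11010- 111-00✓ 1110-0
Round 2: -0011- 0--110 0-111- 00-11- 01--10 11--00
PIs = {-0011-, -01011, -10101, -11010, -11111, 0--110, 0-111-, 00-11-, 000001, 001-11, 001000, 01--10, 01-101, 0111-1, 1-0100, 1001-0, 11--00, 11010-, 1110-0}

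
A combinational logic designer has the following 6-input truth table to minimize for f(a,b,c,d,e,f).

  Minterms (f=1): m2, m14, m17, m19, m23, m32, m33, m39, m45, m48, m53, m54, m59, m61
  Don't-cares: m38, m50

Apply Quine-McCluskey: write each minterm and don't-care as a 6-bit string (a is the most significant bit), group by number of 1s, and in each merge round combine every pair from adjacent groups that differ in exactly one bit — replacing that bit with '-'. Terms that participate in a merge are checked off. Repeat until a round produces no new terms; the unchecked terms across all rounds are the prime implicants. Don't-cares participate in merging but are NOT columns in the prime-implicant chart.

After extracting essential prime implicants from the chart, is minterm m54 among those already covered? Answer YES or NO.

size-2^0 implicants → 000010  001110  010001(✓)  010011(✓)  010111(✓)  100000(✓)  100001(✓)  100110(✓)  100111(✓)  101101(✓)  110000(✓)  110010(✓)  110101(✓)  110110(✓)  111011  111101(✓)
size-2^1 implicants → 010-11  0100-1  1-0000  1-0110  1-1101  10000-  10011-  11-101  110-10  1100-0
Unchecked terms (primes): 000010, 001110, 010-11, 0100-1, 1-0000, 1-0110, 1-1101, 10000-, 10011-, 11-101, 110-10, 1100-0, 111011
Minterm coverage:
  m2 ⊆ 000010 [E]
  m14 ⊆ 001110 [E]
  m17 ⊆ 0100-1 [E]
  m19 ⊆ 010-11,0100-1
  m23 ⊆ 010-11 [E]
  m32 ⊆ 1-0000,10000-
  m33 ⊆ 10000- [E]
  m39 ⊆ 10011- [E]
  m45 ⊆ 1-1101 [E]
  m48 ⊆ 1-0000,1100-0
  m53 ⊆ 11-101 [E]
  m54 ⊆ 1-0110,110-10
  m59 ⊆ 111011 [E]
  m61 ⊆ 1-1101,11-101
E = {000010, 001110, 010-11, 0100-1, 1-1101, 10000-, 10011-, 11-101, 111011}

NO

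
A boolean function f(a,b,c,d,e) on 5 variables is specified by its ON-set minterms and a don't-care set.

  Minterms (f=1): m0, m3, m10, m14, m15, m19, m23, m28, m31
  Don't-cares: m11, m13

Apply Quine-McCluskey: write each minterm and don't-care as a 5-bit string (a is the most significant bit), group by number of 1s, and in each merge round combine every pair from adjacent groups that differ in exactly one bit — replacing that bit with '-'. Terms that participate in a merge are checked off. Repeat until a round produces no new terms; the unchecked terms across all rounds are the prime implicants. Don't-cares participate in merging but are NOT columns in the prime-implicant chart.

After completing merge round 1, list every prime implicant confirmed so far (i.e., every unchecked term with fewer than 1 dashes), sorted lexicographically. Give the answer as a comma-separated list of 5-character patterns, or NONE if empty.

Round 0: 00000 00011✓ 01010✓ 01011✓ 01101✓ 01110✓ 01111✓ 10011✓ 10111✓ 11100 11111✓
Round 1: -0011 -1111 0-011 01-10✓ 01-11✓ 0101-✓ 011-1 0111-✓ 1-111 10-11
Round 2: 01-1-
PIs = {-0011, -1111, 0-011, 00000, 01-1-, 011-1, 1-111, 10-11, 11100}

00000, 11100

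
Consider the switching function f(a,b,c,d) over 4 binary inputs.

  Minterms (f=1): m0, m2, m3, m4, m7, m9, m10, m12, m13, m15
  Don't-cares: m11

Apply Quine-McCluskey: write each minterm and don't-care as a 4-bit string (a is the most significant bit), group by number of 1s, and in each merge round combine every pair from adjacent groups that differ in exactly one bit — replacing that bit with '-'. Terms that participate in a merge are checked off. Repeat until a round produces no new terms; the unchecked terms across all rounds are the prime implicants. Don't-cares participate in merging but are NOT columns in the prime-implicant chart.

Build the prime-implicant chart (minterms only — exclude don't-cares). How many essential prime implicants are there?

size-2^0 implicants → 0000(✓)  0010(✓)  0011(✓)  0100(✓)  0111(✓)  1001(✓)  1010(✓)  1011(✓)  1100(✓)  1101(✓)  1111(✓)
size-2^1 implicants → -010(✓)  -011(✓)  -100  -111(✓)  0-00  0-11(✓)  00-0  001-(✓)  1-01(✓)  1-11(✓)  10-1(✓)  101-(✓)  11-1(✓)  110-
size-2^2 implicants → --11  -01-  1--1
Unchecked terms (primes): --11, -01-, -100, 0-00, 00-0, 1--1, 110-
Minterm coverage:
  m0 ⊆ 0-00,00-0
  m2 ⊆ -01-,00-0
  m3 ⊆ --11,-01-
  m4 ⊆ -100,0-00
  m7 ⊆ --11 [E]
  m9 ⊆ 1--1 [E]
  m10 ⊆ -01- [E]
  m12 ⊆ -100,110-
  m13 ⊆ 1--1,110-
  m15 ⊆ --11,1--1
E = {--11, -01-, 1--1}

3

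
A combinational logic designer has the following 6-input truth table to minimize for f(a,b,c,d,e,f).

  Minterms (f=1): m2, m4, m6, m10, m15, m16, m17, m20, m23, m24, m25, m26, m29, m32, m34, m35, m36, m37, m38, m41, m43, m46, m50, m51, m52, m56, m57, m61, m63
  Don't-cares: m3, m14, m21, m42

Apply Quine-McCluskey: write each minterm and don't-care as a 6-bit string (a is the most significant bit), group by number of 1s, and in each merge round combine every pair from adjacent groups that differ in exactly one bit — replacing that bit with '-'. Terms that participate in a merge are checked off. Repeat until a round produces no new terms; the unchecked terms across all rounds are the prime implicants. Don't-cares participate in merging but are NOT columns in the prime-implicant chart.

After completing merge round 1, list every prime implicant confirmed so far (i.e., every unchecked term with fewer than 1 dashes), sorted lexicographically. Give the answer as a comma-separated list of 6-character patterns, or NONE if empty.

NONE

[col 0] 000010*, 000011*, 000100*, 000110*, 001010*, 001110*, 001111*, 010000*, 010001*, 010100*, 010101*, 010111*, 011000*, 011001*, 011010*, 011101*, 100000*, 100010*, 100011*, 100100*, 100101*, 100110*, 101001*, 101010*, 101011*, 101110*, 110010*, 110011*, 110100*, 111000*, 111001*, 111101*, 111111*
[col 1] -00010*, -00011*, -00100*, -00110*, -01010*, -01110*, -10100*, -11000*, -11001*, -11101*, 0-0100*, 0-1010, 00-010*, 00-110*, 000-10*, 00001-*, 0001-0*, 001-10*, 00111-, 01-000*, 01-001*, 01-101*, 010-00*, 010-01*, 01000-*, 0101-1, 01010-*, 011-01*, 0110-0, 01100-*, 1-0010*, 1-0011*, 1-0100*, 1-1001, 10-010*, 10-011*, 10-110*, 100-00*, 100-10*, 1000-0*, 10001-*, 1001-0*, 10010-, 101-10*, 1010-1, 10101-*, 11001-*, 111-01*, 11100-*, 1111-1
[col 2] --0100, -0-010*, -0-110*, -00-10*, -0001-, -001-0, -01-10*, -11-01, -1100-, 00--10*, 01--01, 01-00-, 010-0-, 1-001-, 10--10*, 10-01-, 100--0
[col 3] -0--10
Prime implicants: --0100, -0--10, -0001-, -001-0, -11-01, -1100-, 0-1010, 00111-, 01--01, 01-00-, 010-0-, 0101-1, 0110-0, 1-001-, 1-1001, 10-01-, 100--0, 10010-, 1010-1, 1111-1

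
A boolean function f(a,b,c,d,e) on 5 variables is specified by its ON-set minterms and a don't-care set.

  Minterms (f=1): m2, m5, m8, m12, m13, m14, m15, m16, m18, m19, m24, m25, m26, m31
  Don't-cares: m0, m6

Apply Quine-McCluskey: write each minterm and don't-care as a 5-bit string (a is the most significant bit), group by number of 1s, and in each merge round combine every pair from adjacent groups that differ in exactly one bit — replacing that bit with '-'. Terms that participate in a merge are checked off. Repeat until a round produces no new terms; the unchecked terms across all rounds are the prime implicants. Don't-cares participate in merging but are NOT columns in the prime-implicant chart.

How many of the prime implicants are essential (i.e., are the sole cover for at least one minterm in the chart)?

5

size-2^0 implicants → 00000(✓)  00010(✓)  00101(✓)  00110(✓)  01000(✓)  01100(✓)  01101(✓)  01110(✓)  01111(✓)  10000(✓)  10010(✓)  10011(✓)  11000(✓)  11001(✓)  11010(✓)  11111(✓)
size-2^1 implicants → -0000(✓)  -0010(✓)  -1000(✓)  -1111  0-000(✓)  0-101  0-110  00-10  000-0(✓)  01-00  011-0(✓)  011-1(✓)  0110-(✓)  0111-(✓)  1-000(✓)  1-010(✓)  100-0(✓)  1001-  110-0(✓)  1100-
size-2^2 implicants → --000  -00-0  011--  1-0-0
Unchecked terms (primes): --000, -00-0, -1111, 0-101, 0-110, 00-10, 01-00, 011--, 1-0-0, 1001-, 1100-
Minterm coverage:
  m2 ⊆ -00-0,00-10
  m5 ⊆ 0-101 [E]
  m8 ⊆ --000,01-00
  m12 ⊆ 01-00,011--
  m13 ⊆ 0-101,011--
  m14 ⊆ 0-110,011--
  m15 ⊆ -1111,011--
  m16 ⊆ --000,-00-0,1-0-0
  m18 ⊆ -00-0,1-0-0,1001-
  m19 ⊆ 1001- [E]
  m24 ⊆ --000,1-0-0,1100-
  m25 ⊆ 1100- [E]
  m26 ⊆ 1-0-0 [E]
  m31 ⊆ -1111 [E]
E = {-1111, 0-101, 1-0-0, 1001-, 1100-}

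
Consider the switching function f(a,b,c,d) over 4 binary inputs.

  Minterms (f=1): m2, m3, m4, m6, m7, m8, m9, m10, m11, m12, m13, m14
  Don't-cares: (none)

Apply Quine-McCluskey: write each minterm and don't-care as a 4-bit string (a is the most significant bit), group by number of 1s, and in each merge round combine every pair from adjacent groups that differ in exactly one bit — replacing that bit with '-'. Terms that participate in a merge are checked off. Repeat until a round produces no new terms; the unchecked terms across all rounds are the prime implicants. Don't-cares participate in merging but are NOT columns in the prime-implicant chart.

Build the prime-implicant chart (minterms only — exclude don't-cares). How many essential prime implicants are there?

[col 0] 0010*, 0011*, 0100*, 0110*, 0111*, 1000*, 1001*, 1010*, 1011*, 1100*, 1101*, 1110*
[col 1] -010*, -011*, -100*, -110*, 0-10*, 0-11*, 001-*, 01-0*, 011-*, 1-00*, 1-01*, 1-10*, 10-0*, 10-1*, 100-*, 101-*, 11-0*, 110-*
[col 2] --10, -01-, -1-0, 0-1-, 1--0, 1-0-, 10--
Prime implicants: --10, -01-, -1-0, 0-1-, 1--0, 1-0-, 10--
PI chart (minterm → PIs covering it):
  2 | --10,-01-,0-1-
  3 | -01-,0-1-
  4 | -1-0  (sole → essential)
  6 | --10,-1-0,0-1-
  7 | 0-1-  (sole → essential)
  8 | 1--0,1-0-,10--
  9 | 1-0-,10--
  10 | --10,-01-,1--0,10--
  11 | -01-,10--
  12 | -1-0,1--0,1-0-
  13 | 1-0-  (sole → essential)
  14 | --10,-1-0,1--0
Essential prime implicants: -1-0, 0-1-, 1-0-

3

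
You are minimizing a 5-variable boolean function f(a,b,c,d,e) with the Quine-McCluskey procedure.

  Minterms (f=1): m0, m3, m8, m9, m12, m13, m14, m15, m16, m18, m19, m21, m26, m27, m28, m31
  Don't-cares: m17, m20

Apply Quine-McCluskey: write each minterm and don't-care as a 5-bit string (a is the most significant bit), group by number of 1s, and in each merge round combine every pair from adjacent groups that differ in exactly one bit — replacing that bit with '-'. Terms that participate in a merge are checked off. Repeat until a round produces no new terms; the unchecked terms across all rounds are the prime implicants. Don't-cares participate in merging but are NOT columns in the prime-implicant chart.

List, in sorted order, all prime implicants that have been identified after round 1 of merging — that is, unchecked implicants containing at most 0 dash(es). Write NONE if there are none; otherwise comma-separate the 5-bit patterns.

[col 0] 00000*, 00011*, 01000*, 01001*, 01100*, 01101*, 01110*, 01111*, 10000*, 10001*, 10010*, 10011*, 10100*, 10101*, 11010*, 11011*, 11100*, 11111*
[col 1] -0000, -0011, -1100, -1111, 0-000, 01-00*, 01-01*, 0100-*, 011-0*, 011-1*, 0110-*, 0111-*, 1-010*, 1-011*, 1-100, 10-00*, 10-01*, 100-0*, 100-1*, 1000-*, 1001-*, 1010-*, 11-11, 1101-*
[col 2] 01-0-, 011--, 1-01-, 10-0-, 100--
Prime implicants: -0000, -0011, -1100, -1111, 0-000, 01-0-, 011--, 1-01-, 1-100, 10-0-, 100--, 11-11

NONE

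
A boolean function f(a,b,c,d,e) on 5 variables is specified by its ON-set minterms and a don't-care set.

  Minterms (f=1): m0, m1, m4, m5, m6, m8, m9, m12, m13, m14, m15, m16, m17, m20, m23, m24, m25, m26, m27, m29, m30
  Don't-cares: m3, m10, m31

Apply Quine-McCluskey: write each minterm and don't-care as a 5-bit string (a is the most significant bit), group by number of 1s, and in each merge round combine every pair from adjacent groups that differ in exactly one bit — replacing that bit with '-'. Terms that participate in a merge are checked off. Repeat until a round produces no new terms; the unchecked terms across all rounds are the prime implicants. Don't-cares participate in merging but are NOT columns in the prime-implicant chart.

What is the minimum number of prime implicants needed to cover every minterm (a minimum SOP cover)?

Round 0: 00000✓ 00001✓ 00011✓ 00100✓ 00101✓ 00110✓ 01000✓ 01001✓ 01010✓ 01100✓ 01101✓ 01110✓ 01111✓ 10000✓ 10001✓ 10100✓ 10111✓ 11000✓ 11001✓ 11010✓ 11011✓ 11101✓ 11110✓ 11111✓
Round 1: -0000✓ -0001✓ -0100✓ -1000✓ -1001✓ -1010✓ -1101✓ -1110✓ -1111✓ 0-000✓ 0-001✓ 0-100✓ 0-101✓ 0-110✓ 00-00✓ 00-01✓ 000-1 0000-✓ 001-0✓ 0010-✓ 01-00✓ 01-01✓ 01-10✓ 010-0✓ 0100-✓ 011-0✓ 011-1✓ 0110-✓ 0111-✓ 1-000✓ 1-001✓ 1-111 10-00✓ 1000-✓ 11-01✓ 11-10✓ 11-11✓ 110-0✓ 110-1✓ 1100-✓ 1101-✓ 111-1✓ 1111-✓
Round 2: --000✓ --001✓ -0-00 -000-✓ -1-01 -1-10 -10-0 -100-✓ -11-1 -111- 0--00✓ 0--01✓ 0-00-✓ 0-1-0 0-10-✓ 00-0-✓ 01--0 01-0-✓ 011-- 1-00-✓ 11--1 11-1- 110--
Round 3: --00- 0--0-
PIs = {--00-, -0-00, -1-01, -1-10, -10-0, -11-1, -111-, 0--0-, 0-1-0, 000-1, 01--0, 011--, 1-111, 11--1, 11-1-, 110--}
Coverage chart:
  m0: --00-,-0-00,0--0-
  m1: --00-,0--0-,000-1
  m4: -0-00,0--0-,0-1-0
  m5: 0--0- ←essential
  m6: 0-1-0 ←essential
  m8: --00-,-10-0,0--0-,01--0
  m9: --00-,-1-01,0--0-
  m12: 0--0-,0-1-0,01--0,011--
  m13: -1-01,-11-1,0--0-,011--
  m14: -1-10,-111-,0-1-0,01--0,011--
  m15: -11-1,-111-,011--
  m16: --00-,-0-00
  m17: --00- ←essential
  m20: -0-00 ←essential
  m23: 1-111 ←essential
  m24: --00-,-10-0,110--
  m25: --00-,-1-01,11--1,110--
  m26: -1-10,-10-0,11-1-,110--
  m27: 11--1,11-1-,110--
  m29: -1-01,-11-1,11--1
  m30: -1-10,-111-,11-1-
Essential: --00-, -0-00, 0--0-, 0-1-0, 1-111
Petrick residual → -11-1, 11-1-
Min cover (7 terms): c'd' + b'd'e' + bce + a'd' + a'ce' + acde + abd

7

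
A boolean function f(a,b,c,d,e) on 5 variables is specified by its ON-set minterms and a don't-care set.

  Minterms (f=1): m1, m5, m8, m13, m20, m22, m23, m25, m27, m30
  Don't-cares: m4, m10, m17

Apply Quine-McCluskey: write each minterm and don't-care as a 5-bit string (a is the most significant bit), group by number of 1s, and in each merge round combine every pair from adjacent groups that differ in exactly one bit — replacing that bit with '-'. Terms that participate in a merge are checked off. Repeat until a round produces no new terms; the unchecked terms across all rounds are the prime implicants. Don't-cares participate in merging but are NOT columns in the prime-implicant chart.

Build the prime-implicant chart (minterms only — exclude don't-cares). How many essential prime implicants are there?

[col 0] 00001*, 00100*, 00101*, 01000*, 01010*, 01101*, 10001*, 10100*, 10110*, 10111*, 11001*, 11011*, 11110*
[col 1] -0001, -0100, 0-101, 00-01, 0010-, 010-0, 1-001, 1-110, 101-0, 1011-, 110-1
Prime implicants: -0001, -0100, 0-101, 00-01, 0010-, 010-0, 1-001, 1-110, 101-0, 1011-, 110-1
PI chart (minterm → PIs covering it):
  1 | -0001,00-01
  5 | 0-101,00-01,0010-
  8 | 010-0  (sole → essential)
  13 | 0-101  (sole → essential)
  20 | -0100,101-0
  22 | 1-110,101-0,1011-
  23 | 1011-  (sole → essential)
  25 | 1-001,110-1
  27 | 110-1  (sole → essential)
  30 | 1-110  (sole → essential)
Essential prime implicants: 0-101, 010-0, 1-110, 1011-, 110-1

5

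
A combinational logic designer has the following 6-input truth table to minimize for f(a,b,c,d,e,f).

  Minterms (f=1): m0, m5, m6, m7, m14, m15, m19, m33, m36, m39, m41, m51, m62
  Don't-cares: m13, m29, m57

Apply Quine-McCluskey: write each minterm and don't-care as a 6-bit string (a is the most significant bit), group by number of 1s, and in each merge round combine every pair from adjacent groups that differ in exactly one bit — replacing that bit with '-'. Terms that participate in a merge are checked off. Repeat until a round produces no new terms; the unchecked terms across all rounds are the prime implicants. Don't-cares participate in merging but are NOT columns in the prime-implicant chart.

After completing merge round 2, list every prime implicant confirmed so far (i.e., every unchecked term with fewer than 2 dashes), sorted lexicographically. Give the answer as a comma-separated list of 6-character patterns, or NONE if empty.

-00111, -10011, 0-1101, 000000, 1-1001, 10-001, 100100, 111110

[col 0] 000000, 000101*, 000110*, 000111*, 001101*, 001110*, 001111*, 010011*, 011101*, 100001*, 100100, 100111*, 101001*, 110011*, 111001*, 111110
[col 1] -00111, -10011, 0-1101, 00-101*, 00-110*, 00-111*, 0001-1*, 00011-*, 0011-1*, 00111-*, 1-1001, 10-001
[col 2] 00-1-1, 00-11-
Prime implicants: -00111, -10011, 0-1101, 00-1-1, 00-11-, 000000, 1-1001, 10-001, 100100, 111110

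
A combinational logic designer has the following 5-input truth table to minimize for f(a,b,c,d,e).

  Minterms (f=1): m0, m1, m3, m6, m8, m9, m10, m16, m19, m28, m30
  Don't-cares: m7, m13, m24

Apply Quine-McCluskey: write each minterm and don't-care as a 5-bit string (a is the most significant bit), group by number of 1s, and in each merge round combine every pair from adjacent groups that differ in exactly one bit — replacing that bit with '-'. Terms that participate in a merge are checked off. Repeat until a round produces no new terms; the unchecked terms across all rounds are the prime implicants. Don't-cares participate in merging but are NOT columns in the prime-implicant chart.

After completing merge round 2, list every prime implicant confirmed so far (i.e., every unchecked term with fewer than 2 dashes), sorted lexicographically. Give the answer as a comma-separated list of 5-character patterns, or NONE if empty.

-0011, 00-11, 000-1, 0011-, 01-01, 010-0, 11-00, 111-0

size-2^0 implicants → 00000(✓)  00001(✓)  00011(✓)  00110(✓)  00111(✓)  01000(✓)  01001(✓)  01010(✓)  01101(✓)  10000(✓)  10011(✓)  11000(✓)  11100(✓)  11110(✓)
size-2^1 implicants → -0000(✓)  -0011  -1000(✓)  0-000(✓)  0-001(✓)  00-11  000-1  0000-(✓)  0011-  01-01  010-0  0100-(✓)  1-000(✓)  11-00  111-0
size-2^2 implicants → --000  0-00-
Unchecked terms (primes): --000, -0011, 0-00-, 00-11, 000-1, 0011-, 01-01, 010-0, 11-00, 111-0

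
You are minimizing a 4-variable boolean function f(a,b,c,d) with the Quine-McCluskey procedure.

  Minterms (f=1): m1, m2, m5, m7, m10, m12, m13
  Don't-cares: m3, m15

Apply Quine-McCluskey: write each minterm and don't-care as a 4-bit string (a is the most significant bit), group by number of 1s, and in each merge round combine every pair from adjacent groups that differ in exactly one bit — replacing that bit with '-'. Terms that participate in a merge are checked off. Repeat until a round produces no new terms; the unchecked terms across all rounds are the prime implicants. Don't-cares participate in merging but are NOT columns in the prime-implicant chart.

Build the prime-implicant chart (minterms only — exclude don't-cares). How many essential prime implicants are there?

[col 0] 0001*, 0010*, 0011*, 0101*, 0111*, 1010*, 1100*, 1101*, 1111*
[col 1] -010, -101*, -111*, 0-01*, 0-11*, 00-1*, 001-, 01-1*, 11-1*, 110-
[col 2] -1-1, 0--1
Prime implicants: -010, -1-1, 0--1, 001-, 110-
PI chart (minterm → PIs covering it):
  1 | 0--1  (sole → essential)
  2 | -010,001-
  5 | -1-1,0--1
  7 | -1-1,0--1
  10 | -010  (sole → essential)
  12 | 110-  (sole → essential)
  13 | -1-1,110-
Essential prime implicants: -010, 0--1, 110-

3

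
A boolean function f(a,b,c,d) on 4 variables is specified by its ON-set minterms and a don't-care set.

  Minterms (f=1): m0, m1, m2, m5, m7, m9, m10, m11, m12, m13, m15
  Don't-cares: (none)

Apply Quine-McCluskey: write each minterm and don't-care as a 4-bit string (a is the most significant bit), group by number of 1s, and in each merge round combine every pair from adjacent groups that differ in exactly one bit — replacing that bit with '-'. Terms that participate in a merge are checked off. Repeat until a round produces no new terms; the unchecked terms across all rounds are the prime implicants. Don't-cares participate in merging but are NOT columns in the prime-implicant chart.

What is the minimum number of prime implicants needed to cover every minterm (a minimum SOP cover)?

5

Round 0: 0000✓ 0001✓ 0010✓ 0101✓ 0111✓ 1001✓ 1010✓ 1011✓ 1100✓ 1101✓ 1111✓
Round 1: -001✓ -010 -101✓ -111✓ 0-01✓ 00-0 000- 01-1✓ 1-01✓ 1-11✓ 10-1✓ 101- 11-1✓ 110-
Round 2: --01 -1-1 1--1
PIs = {--01, -010, -1-1, 00-0, 000-, 1--1, 101-, 110-}
Coverage chart:
  m0: 00-0,000-
  m1: --01,000-
  m2: -010,00-0
  m5: --01,-1-1
  m7: -1-1 ←essential
  m9: --01,1--1
  m10: -010,101-
  m11: 1--1,101-
  m12: 110- ←essential
  m13: --01,-1-1,1--1,110-
  m15: -1-1,1--1
Essential: -1-1, 110-
Petrick residual → --01, 00-0, 101-
Min cover (5 terms): c'd + bd + a'b'd' + ab'c + abc'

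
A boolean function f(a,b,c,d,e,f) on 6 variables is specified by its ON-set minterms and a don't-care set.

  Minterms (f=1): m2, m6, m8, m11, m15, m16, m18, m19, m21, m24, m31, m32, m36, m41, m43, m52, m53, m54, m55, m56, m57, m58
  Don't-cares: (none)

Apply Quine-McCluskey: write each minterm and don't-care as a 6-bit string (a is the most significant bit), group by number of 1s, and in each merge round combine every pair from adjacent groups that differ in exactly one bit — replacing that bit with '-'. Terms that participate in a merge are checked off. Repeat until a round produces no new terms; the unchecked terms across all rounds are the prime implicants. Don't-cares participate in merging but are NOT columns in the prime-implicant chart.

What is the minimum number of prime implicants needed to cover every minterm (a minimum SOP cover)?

size-2^0 implicants → 000010(✓)  000110(✓)  001000(✓)  001011(✓)  001111(✓)  010000(✓)  010010(✓)  010011(✓)  010101(✓)  011000(✓)  011111(✓)  100000(✓)  100100(✓)  101001(✓)  101011(✓)  110100(✓)  110101(✓)  110110(✓)  110111(✓)  111000(✓)  111001(✓)  111010(✓)
size-2^1 implicants → -01011  -10101  -11000  0-0010  0-1000  0-1111  000-10  001-11  01-000  0100-0  01001-  1-0100  1-1001  100-00  1010-1  1101-0(✓)  1101-1(✓)  11010-(✓)  11011-(✓)  1110-0  11100-
size-2^2 implicants → 1101--
Unchecked terms (primes): -01011, -10101, -11000, 0-0010, 0-1000, 0-1111, 000-10, 001-11, 01-000, 0100-0, 01001-, 1-0100, 1-1001, 100-00, 1010-1, 1101--, 1110-0, 11100-
Minterm coverage:
  m2 ⊆ 0-0010,000-10
  m6 ⊆ 000-10 [E]
  m8 ⊆ 0-1000 [E]
  m11 ⊆ -01011,001-11
  m15 ⊆ 0-1111,001-11
  m16 ⊆ 01-000,0100-0
  m18 ⊆ 0-0010,0100-0,01001-
  m19 ⊆ 01001- [E]
  m21 ⊆ -10101 [E]
  m24 ⊆ -11000,0-1000,01-000
  m31 ⊆ 0-1111 [E]
  m32 ⊆ 100-00 [E]
  m36 ⊆ 1-0100,100-00
  m41 ⊆ 1-1001,1010-1
  m43 ⊆ -01011,1010-1
  m52 ⊆ 1-0100,1101--
  m53 ⊆ -10101,1101--
  m54 ⊆ 1101-- [E]
  m55 ⊆ 1101-- [E]
  m56 ⊆ -11000,1110-0,11100-
  m57 ⊆ 1-1001,11100-
  m58 ⊆ 1110-0 [E]
E = {-10101, 0-1000, 0-1111, 000-10, 01001-, 100-00, 1101--, 1110-0}
Petrick residual → -01011, 01-000, 1-1001
Cover = b'cd'ef + bc'de'f + a'cd'e'f' + a'cdef + a'b'c'ef' + a'bd'e'f' + a'bc'd'e + acd'e'f + ab'c'e'f' + abc'd + abcd'f'  |cover|=11

11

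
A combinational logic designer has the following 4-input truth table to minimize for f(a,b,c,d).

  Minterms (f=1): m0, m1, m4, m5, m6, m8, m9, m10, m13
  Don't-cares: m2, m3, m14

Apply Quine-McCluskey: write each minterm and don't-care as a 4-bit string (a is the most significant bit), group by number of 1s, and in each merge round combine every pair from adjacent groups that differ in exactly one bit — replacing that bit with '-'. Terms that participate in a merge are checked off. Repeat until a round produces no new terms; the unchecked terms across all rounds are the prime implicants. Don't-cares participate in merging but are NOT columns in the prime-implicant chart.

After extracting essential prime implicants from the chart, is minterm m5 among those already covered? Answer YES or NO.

YES

size-2^0 implicants → 0000(✓)  0001(✓)  0010(✓)  0011(✓)  0100(✓)  0101(✓)  0110(✓)  1000(✓)  1001(✓)  1010(✓)  1101(✓)  1110(✓)
size-2^1 implicants → -000(✓)  -001(✓)  -010(✓)  -101(✓)  -110(✓)  0-00(✓)  0-01(✓)  0-10(✓)  00-0(✓)  00-1(✓)  000-(✓)  001-(✓)  01-0(✓)  010-(✓)  1-01(✓)  1-10(✓)  10-0(✓)  100-(✓)
size-2^2 implicants → --01  --10  -0-0  -00-  0--0  0-0-  00--
Unchecked terms (primes): --01, --10, -0-0, -00-, 0--0, 0-0-, 00--
Minterm coverage:
  m0 ⊆ -0-0,-00-,0--0,0-0-,00--
  m1 ⊆ --01,-00-,0-0-,00--
  m4 ⊆ 0--0,0-0-
  m5 ⊆ --01,0-0-
  m6 ⊆ --10,0--0
  m8 ⊆ -0-0,-00-
  m9 ⊆ --01,-00-
  m10 ⊆ --10,-0-0
  m13 ⊆ --01 [E]
E = {--01}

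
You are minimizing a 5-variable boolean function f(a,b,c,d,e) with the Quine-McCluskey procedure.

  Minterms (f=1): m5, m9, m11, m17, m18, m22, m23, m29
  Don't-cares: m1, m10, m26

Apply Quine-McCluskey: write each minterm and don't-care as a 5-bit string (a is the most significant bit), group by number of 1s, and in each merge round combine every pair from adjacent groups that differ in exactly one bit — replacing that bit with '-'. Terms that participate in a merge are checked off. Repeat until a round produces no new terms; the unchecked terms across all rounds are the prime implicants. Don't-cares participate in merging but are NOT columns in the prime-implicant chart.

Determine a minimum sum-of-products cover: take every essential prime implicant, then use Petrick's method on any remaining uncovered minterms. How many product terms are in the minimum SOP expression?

6

size-2^0 implicants → 00001(✓)  00101(✓)  01001(✓)  01010(✓)  01011(✓)  10001(✓)  10010(✓)  10110(✓)  10111(✓)  11010(✓)  11101
size-2^1 implicants → -0001  -1010  0-001  00-01  010-1  0101-  1-010  10-10  1011-
Unchecked terms (primes): -0001, -1010, 0-001, 00-01, 010-1, 0101-, 1-010, 10-10, 1011-, 11101
Minterm coverage:
  m5 ⊆ 00-01 [E]
  m9 ⊆ 0-001,010-1
  m11 ⊆ 010-1,0101-
  m17 ⊆ -0001 [E]
  m18 ⊆ 1-010,10-10
  m22 ⊆ 10-10,1011-
  m23 ⊆ 1011- [E]
  m29 ⊆ 11101 [E]
E = {-0001, 00-01, 1011-, 11101}
Petrick residual → 010-1, 1-010
Cover = b'c'd'e + a'b'd'e + a'bc'e + ac'de' + ab'cd + abcd'e  |cover|=6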